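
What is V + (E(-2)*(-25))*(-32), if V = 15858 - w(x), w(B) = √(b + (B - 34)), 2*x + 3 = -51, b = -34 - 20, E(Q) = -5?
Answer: 11858 - I*√115 ≈ 11858.0 - 10.724*I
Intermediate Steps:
b = -54
x = -27 (x = -3/2 + (½)*(-51) = -3/2 - 51/2 = -27)
w(B) = √(-88 + B) (w(B) = √(-54 + (B - 34)) = √(-54 + (-34 + B)) = √(-88 + B))
V = 15858 - I*√115 (V = 15858 - √(-88 - 27) = 15858 - √(-115) = 15858 - I*√115 ≈ 15858.0 - 10.724*I)
V + (E(-2)*(-25))*(-32) = (15858 - I*√115) - 5*(-25)*(-32) = (15858 - I*√115) + 125*(-32) = (15858 - I*√115) - 4000 = 11858 - I*√115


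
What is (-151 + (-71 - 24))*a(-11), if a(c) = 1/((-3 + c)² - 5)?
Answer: -246/191 ≈ -1.2880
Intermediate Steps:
a(c) = 1/(-5 + (-3 + c)²)
(-151 + (-71 - 24))*a(-11) = (-151 + (-71 - 24))/(-5 + (-3 - 11)²) = (-151 - 95)/(-5 + (-14)²) = -246/(-5 + 196) = -246/191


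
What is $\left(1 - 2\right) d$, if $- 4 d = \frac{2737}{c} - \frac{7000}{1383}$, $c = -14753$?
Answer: $- \frac{107056271}{81613596} \approx -1.3117$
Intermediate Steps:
$d = \frac{107056271}{81613596}$ ($d = - \frac{\frac{2737}{-14753} - \frac{7000}{1383}}{4} = - \frac{2737 \left(- \frac{1}{14753}\right) - \frac{7000}{1383}}{4} = - \frac{- \frac{2737}{14753} - \frac{7000}{1383}}{4} = \left(- \frac{1}{4}\right) \left(- \frac{107056271}{20403399}\right) = \frac{107056271}{81613596} \approx 1.3117$)
$\left(1 - 2\right) d = \left(1 - 2\right) \frac{107056271}{81613596} = \left(-1\right) \frac{107056271}{81613596} = - \frac{107056271}{81613596}$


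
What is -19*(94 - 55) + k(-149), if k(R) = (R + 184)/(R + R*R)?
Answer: -16340497/22052 ≈ -741.00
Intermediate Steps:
k(R) = (184 + R)/(R + R**2)
-19*(94 - 55) + k(-149) = -19*(94 - 55) + (184 - 149)/((-149)*(1 - 149)) = -19*39 - 1/149*35/(-148) = -741 - 1/149*(-1/148)*35 = -741 + 35/22052 = -16340497/22052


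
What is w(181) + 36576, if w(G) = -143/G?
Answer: 6620113/181 ≈ 36575.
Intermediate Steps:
w(181) + 36576 = -143/181 + 36576 = 6620113/181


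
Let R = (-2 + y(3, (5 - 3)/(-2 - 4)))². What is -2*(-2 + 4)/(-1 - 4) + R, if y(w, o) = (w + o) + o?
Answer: 41/45 ≈ 0.91111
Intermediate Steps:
y(w, o) = w + 2*o (y(w, o) = (o + w) + o = w + 2*o)
R = ⅑ (R = (-2 + (3 + 2*((5 - 3)/(-2 - 4))))² = (-2 + (3 + 2*(2/(-6))))² = (-2 + (3 + 2*(2*(-⅙))))² = (-2 + (3 + 2*(-⅓)))² = (-2 + (3 - ⅔))² = (-2 + 7/3)² = (⅓)² = ⅑ ≈ 0.11111)
-2*(-2 + 4)/(-1 - 4) + R = -2*(-2 + 4)/(-1 - 4) + ⅑ = -4/(-5) + ⅑ = -4*(-1)/5 + ⅑ = -2*(-⅖) + ⅑ = ⅘ + ⅑ = 41/45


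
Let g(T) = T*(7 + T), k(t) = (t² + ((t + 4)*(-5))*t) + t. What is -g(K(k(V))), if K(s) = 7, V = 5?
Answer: -98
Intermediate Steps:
k(t) = t + t² + t*(-20 - 5*t) (k(t) = (t² + ((4 + t)*(-5))*t) + t = (t² + (-20 - 5*t)*t) + t = (t² + t*(-20 - 5*t)) + t = t + t² + t*(-20 - 5*t))
-g(K(k(V))) = -7*(7 + 7) = -7*14 = -1*98 = -98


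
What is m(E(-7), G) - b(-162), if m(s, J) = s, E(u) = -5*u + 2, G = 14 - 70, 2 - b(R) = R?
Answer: -127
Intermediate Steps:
b(R) = 2 - R
G = -56
E(u) = 2 - 5*u
m(E(-7), G) - b(-162) = (2 - 5*(-7)) - (2 - 1*(-162)) = (2 + 35) - (2 + 162) = 37 - 1*164 = 37 - 164 = -127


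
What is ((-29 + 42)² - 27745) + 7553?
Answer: -20023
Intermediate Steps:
((-29 + 42)² - 27745) + 7553 = (13² - 27745) + 7553 = (169 - 27745) + 7553 = -27576 + 7553 = -20023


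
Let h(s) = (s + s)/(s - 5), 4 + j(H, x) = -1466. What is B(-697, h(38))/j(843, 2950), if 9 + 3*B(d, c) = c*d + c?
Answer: 2533/6930 ≈ 0.36551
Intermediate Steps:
j(H, x) = -1470 (j(H, x) = -4 - 1466 = -1470)
h(s) = 2*s/(-5 + s) (h(s) = (2*s)/(-5 + s) = 2*s/(-5 + s))
B(d, c) = -3 + c/3 + c*d/3 (B(d, c) = -3 + (c*d + c)/3 = -3 + (c + c*d)/3 = -3 + (c/3 + c*d/3) = -3 + c/3 + c*d/3)
B(-697, h(38))/j(843, 2950) = (-3 + (2*38/(-5 + 38))/3 + (⅓)*(2*38/(-5 + 38))*(-697))/(-1470) = (-3 + (2*38/33)/3 + (⅓)*(2*38/33)*(-697))*(-1/1470) = (-3 + (2*38*(1/33))/3 + (⅓)*(2*38*(1/33))*(-697))*(-1/1470) = (-3 + (⅓)*(76/33) + (⅓)*(76/33)*(-697))*(-1/1470) = (-3 + 76/99 - 52972/99)*(-1/1470) = -17731/33*(-1/1470) = 2533/6930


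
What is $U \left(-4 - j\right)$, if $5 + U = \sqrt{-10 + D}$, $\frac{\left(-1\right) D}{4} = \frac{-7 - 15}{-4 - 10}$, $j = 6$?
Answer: $50 - \frac{10 i \sqrt{798}}{7} \approx 50.0 - 40.356 i$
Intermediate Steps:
$D = - \frac{44}{7}$ ($D = - 4 \frac{-7 - 15}{-4 - 10} = - 4 \left(- \frac{22}{-14}\right) = - 4 \left(\left(-22\right) \left(- \frac{1}{14}\right)\right) = \left(-4\right) \frac{11}{7} = - \frac{44}{7} \approx -6.2857$)
$U = -5 + \frac{i \sqrt{798}}{7}$ ($U = -5 + \sqrt{-10 - \frac{44}{7}} = -5 + \sqrt{- \frac{114}{7}} = -5 + \frac{i \sqrt{798}}{7} \approx -5.0 + 4.0356 i$)
$U \left(-4 - j\right) = \left(-5 + \frac{i \sqrt{798}}{7}\right) \left(-4 - 6\right) = \left(-5 + \frac{i \sqrt{798}}{7}\right) \left(-10\right) = 50 - \frac{10 i \sqrt{798}}{7}$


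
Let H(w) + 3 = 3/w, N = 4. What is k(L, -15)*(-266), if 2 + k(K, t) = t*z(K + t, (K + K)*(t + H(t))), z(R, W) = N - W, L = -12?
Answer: -1726340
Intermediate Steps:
H(w) = -3 + 3/w
z(R, W) = 4 - W
k(K, t) = -2 + t*(4 - 2*K*(-3 + t + 3/t)) (k(K, t) = -2 + t*(4 - (K + K)*(t + (-3 + 3/t))) = -2 + t*(4 - 2*K*(-3 + t + 3/t)))
k(L, -15)*(-266) = (-2 + 4*(-15) + 2*(-12)*(-3 - 15*(3 - 1*(-15))))*(-266) = (-2 - 60 + 2*(-12)*(-3 - 15*(3 + 15)))*(-266) = (-2 - 60 + 2*(-12)*(-3 - 15*18))*(-266) = (-2 - 60 + 2*(-12)*(-3 - 270))*(-266) = (-2 - 60 + 2*(-12)*(-273))*(-266) = (-2 - 60 + 6552)*(-266) = 6490*(-266) = -1726340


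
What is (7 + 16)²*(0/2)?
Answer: 0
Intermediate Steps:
(7 + 16)²*(0/2) = 23²*(0*(½)) = 529*0 = 0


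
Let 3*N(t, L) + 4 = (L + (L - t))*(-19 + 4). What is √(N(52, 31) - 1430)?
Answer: 2*I*√3333/3 ≈ 38.488*I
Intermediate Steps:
N(t, L) = -4/3 - 10*L + 5*t (N(t, L) = -4/3 + ((L + (L - t))*(-19 + 4))/3 = -4/3 + ((-t + 2*L)*(-15))/3 = -4/3 + (-30*L + 15*t)/3 = -4/3 + (-10*L + 5*t) = -4/3 - 10*L + 5*t)
√(N(52, 31) - 1430) = √((-4/3 - 10*31 + 5*52) - 1430) = √((-4/3 - 310 + 260) - 1430) = √(-154/3 - 1430) = √(-4444/3) = 2*I*√3333/3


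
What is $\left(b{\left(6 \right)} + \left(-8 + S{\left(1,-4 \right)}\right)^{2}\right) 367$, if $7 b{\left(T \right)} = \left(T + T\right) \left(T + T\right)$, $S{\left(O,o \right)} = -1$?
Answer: $\frac{260937}{7} \approx 37277.0$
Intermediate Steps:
$b{\left(T \right)} = \frac{4 T^{2}}{7}$ ($b{\left(T \right)} = \frac{\left(T + T\right) \left(T + T\right)}{7} = \frac{2 T 2 T}{7} = \frac{4 T^{2}}{7}$)
$\left(b{\left(6 \right)} + \left(-8 + S{\left(1,-4 \right)}\right)^{2}\right) 367 = \left(\frac{4 \cdot 6^{2}}{7} + \left(-8 - 1\right)^{2}\right) 367 = \left(\frac{4}{7} \cdot 36 + \left(-9\right)^{2}\right) 367 = \left(\frac{144}{7} + 81\right) 367 = \frac{711}{7} \cdot 367 = \frac{260937}{7}$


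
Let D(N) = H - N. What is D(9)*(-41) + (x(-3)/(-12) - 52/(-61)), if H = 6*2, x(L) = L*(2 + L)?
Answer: -29865/244 ≈ -122.40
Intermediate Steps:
H = 12
D(N) = 12 - N
D(9)*(-41) + (x(-3)/(-12) - 52/(-61)) = (12 - 1*9)*(-41) + (-3*(2 - 3)/(-12) - 52/(-61)) = (12 - 9)*(-41) + (-3*(-1)*(-1/12) - 52*(-1/61)) = 3*(-41) + (3*(-1/12) + 52/61) = -123 + (-¼ + 52/61) = -123 + 147/244 = -29865/244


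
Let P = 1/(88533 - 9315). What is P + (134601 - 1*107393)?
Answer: 2155363345/79218 ≈ 27208.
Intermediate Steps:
P = 1/79218 ≈ 1.2623e-5
P + (134601 - 1*107393) = 1/79218 + (134601 - 1*107393) = 1/79218 + (134601 - 107393) = 1/79218 + 27208 = 2155363345/79218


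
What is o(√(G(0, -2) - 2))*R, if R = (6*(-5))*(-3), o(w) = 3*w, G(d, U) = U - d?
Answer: 540*I ≈ 540.0*I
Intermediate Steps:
R = 90 (R = -30*(-3) = 90)
o(√(G(0, -2) - 2))*R = (3*√((-2 - 1*0) - 2))*90 = (3*√((-2 + 0) - 2))*90 = (3*√(-2 - 2))*90 = (3*√(-4))*90 = (3*(2*I))*90 = (6*I)*90 = 540*I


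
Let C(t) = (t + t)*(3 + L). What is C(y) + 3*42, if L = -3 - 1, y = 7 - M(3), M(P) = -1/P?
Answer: 334/3 ≈ 111.33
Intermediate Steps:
y = 22/3 (y = 7 - (-1)/3 = 7 - 1*(-⅓) = 7 + ⅓ = 22/3 ≈ 7.3333)
L = -4
C(t) = -2*t (C(t) = (t + t)*(3 - 4) = (2*t)*(-1) = -2*t)
C(y) + 3*42 = -2*22/3 + 3*42 = -44/3 + 126 = 334/3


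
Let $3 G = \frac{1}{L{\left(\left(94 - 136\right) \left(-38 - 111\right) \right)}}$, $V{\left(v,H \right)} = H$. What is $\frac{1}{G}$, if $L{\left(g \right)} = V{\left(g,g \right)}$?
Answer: $18774$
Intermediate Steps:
$L{\left(g \right)} = g$
$G = \frac{1}{18774}$ ($G = \frac{1}{3 \left(94 - 136\right) \left(-38 - 111\right)} = \frac{1}{3 \left(\left(-42\right) \left(-149\right)\right)} = \frac{1}{3 \cdot 6258} = \frac{1}{3} \cdot \frac{1}{6258} = \frac{1}{18774} \approx 5.3265 \cdot 10^{-5}$)
$\frac{1}{G} = \frac{1}{\frac{1}{18774}} = 18774$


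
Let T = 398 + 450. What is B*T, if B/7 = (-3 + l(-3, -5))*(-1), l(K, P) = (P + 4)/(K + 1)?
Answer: 14840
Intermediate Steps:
l(K, P) = (4 + P)/(1 + K)
B = 35/2 (B = 7*((-3 + (4 - 5)/(1 - 3))*(-1)) = 7*((-3 - 1/(-2))*(-1)) = 7*((-3 - ½*(-1))*(-1)) = 7*((-3 + ½)*(-1)) = 7*(-5/2*(-1)) = 7*(5/2) = 35/2 ≈ 17.500)
T = 848
B*T = (35/2)*848 = 14840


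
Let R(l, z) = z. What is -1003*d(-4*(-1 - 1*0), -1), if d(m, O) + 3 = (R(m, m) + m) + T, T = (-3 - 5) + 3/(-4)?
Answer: 15045/4 ≈ 3761.3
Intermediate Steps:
T = -35/4 (T = -8 + 3*(-¼) = -8 - ¾ = -35/4 ≈ -8.7500)
d(m, O) = -47/4 + 2*m (d(m, O) = -3 + ((m + m) - 35/4) = -3 + (2*m - 35/4) = -3 + (-35/4 + 2*m) = -47/4 + 2*m)
-1003*d(-4*(-1 - 1*0), -1) = -1003*(-47/4 + 2*(-4*(-1 - 1*0))) = -1003*(-47/4 + 2*(-4*(-1 + 0))) = -1003*(-47/4 + 2*(-4*(-1))) = -1003*(-47/4 + 2*4) = -1003*(-47/4 + 8) = -1003*(-15/4) = 15045/4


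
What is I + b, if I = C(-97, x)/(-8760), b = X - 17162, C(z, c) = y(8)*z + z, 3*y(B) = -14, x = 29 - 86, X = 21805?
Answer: 122016973/26280 ≈ 4643.0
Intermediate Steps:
x = -57
y(B) = -14/3 (y(B) = (⅓)*(-14) = -14/3)
C(z, c) = -11*z/3 (C(z, c) = -14*z/3 + z = -11*z/3)
b = 4643 (b = 21805 - 17162 = 4643)
I = -1067/26280 (I = -11/3*(-97)/(-8760) = (1067/3)*(-1/8760) = -1067/26280 ≈ -0.040601)
I + b = -1067/26280 + 4643 = 122016973/26280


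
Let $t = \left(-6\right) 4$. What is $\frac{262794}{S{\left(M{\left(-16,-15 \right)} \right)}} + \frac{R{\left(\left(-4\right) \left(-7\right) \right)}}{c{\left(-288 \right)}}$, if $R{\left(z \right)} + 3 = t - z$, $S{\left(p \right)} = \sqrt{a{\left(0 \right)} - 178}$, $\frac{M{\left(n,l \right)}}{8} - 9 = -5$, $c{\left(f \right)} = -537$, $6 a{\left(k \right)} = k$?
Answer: $\frac{55}{537} - \frac{131397 i \sqrt{178}}{89} \approx 0.10242 - 19697.0 i$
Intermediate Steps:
$a{\left(k \right)} = \frac{k}{6}$
$M{\left(n,l \right)} = 32$ ($M{\left(n,l \right)} = 72 + 8 \left(-5\right) = 72 - 40 = 32$)
$t = -24$
$S{\left(p \right)} = i \sqrt{178}$ ($S{\left(p \right)} = \sqrt{\frac{1}{6} \cdot 0 - 178} = \sqrt{0 - 178} = \sqrt{-178} = i \sqrt{178}$)
$R{\left(z \right)} = -27 - z$ ($R{\left(z \right)} = -3 - \left(24 + z\right) = -27 - z$)
$\frac{262794}{S{\left(M{\left(-16,-15 \right)} \right)}} + \frac{R{\left(\left(-4\right) \left(-7\right) \right)}}{c{\left(-288 \right)}} = \frac{262794}{i \sqrt{178}} + \frac{-27 - \left(-4\right) \left(-7\right)}{-537} = 262794 \left(- \frac{i \sqrt{178}}{178}\right) + \left(-27 - 28\right) \left(- \frac{1}{537}\right) = - \frac{131397 i \sqrt{178}}{89} + \left(-27 - 28\right) \left(- \frac{1}{537}\right) = - \frac{131397 i \sqrt{178}}{89} - - \frac{55}{537} = - \frac{131397 i \sqrt{178}}{89} + \frac{55}{537} = \frac{55}{537} - \frac{131397 i \sqrt{178}}{89}$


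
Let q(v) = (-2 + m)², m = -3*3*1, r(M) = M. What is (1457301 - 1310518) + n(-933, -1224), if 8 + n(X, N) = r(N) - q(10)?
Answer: 145430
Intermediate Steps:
m = -9 (m = -9*1 = -9)
q(v) = 121 (q(v) = (-2 - 9)² = (-11)² = 121)
n(X, N) = -129 + N (n(X, N) = -8 + (N - 1*121) = -8 + (N - 121) = -8 + (-121 + N) = -129 + N)
(1457301 - 1310518) + n(-933, -1224) = (1457301 - 1310518) + (-129 - 1224) = 146783 - 1353 = 145430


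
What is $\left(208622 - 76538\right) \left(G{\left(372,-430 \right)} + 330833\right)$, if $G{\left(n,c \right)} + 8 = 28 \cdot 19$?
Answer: $43766957988$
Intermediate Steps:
$G{\left(n,c \right)} = 524$ ($G{\left(n,c \right)} = -8 + 28 \cdot 19 = -8 + 532 = 524$)
$\left(208622 - 76538\right) \left(G{\left(372,-430 \right)} + 330833\right) = \left(208622 - 76538\right) \left(524 + 330833\right) = 132084 \cdot 331357 = 43766957988$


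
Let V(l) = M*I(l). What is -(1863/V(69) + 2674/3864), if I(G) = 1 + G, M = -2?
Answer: 60931/4830 ≈ 12.615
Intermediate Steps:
V(l) = -2 - 2*l (V(l) = -2*(1 + l) = -2 - 2*l)
-(1863/V(69) + 2674/3864) = -(1863/(-2 - 2*69) + 2674/3864) = -(1863/(-2 - 138) + 2674*(1/3864)) = -(1863/(-140) + 191/276) = -(1863*(-1/140) + 191/276) = -(-1863/140 + 191/276) = -1*(-60931/4830) = 60931/4830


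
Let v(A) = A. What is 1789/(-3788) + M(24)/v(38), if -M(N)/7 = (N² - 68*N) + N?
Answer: 13648265/71972 ≈ 189.63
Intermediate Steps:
M(N) = -7*N² + 469*N (M(N) = -7*((N² - 68*N) + N) = -7*(N² - 67*N) = -7*N² + 469*N)
1789/(-3788) + M(24)/v(38) = 1789/(-3788) + (7*24*(67 - 1*24))/38 = 1789*(-1/3788) + (7*24*(67 - 24))*(1/38) = -1789/3788 + (7*24*43)*(1/38) = -1789/3788 + 7224*(1/38) = -1789/3788 + 3612/19 = 13648265/71972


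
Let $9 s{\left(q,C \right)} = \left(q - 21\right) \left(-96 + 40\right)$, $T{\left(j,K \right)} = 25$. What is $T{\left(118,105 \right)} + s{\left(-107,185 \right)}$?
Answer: $\frac{7393}{9} \approx 821.44$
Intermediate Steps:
$s{\left(q,C \right)} = \frac{392}{3} - \frac{56 q}{9}$ ($s{\left(q,C \right)} = \frac{\left(q - 21\right) \left(-96 + 40\right)}{9} = \frac{\left(-21 + q\right) \left(-56\right)}{9} = \frac{1176 - 56 q}{9} = \frac{392}{3} - \frac{56 q}{9}$)
$T{\left(118,105 \right)} + s{\left(-107,185 \right)} = 25 + \left(\frac{392}{3} - - \frac{5992}{9}\right) = 25 + \left(\frac{392}{3} + \frac{5992}{9}\right) = 25 + \frac{7168}{9} = \frac{7393}{9}$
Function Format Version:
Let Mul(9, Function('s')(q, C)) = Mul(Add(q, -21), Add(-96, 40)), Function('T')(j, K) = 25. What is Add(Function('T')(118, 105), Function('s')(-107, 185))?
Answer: Rational(7393, 9) ≈ 821.44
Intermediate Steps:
Function('s')(q, C) = Add(Rational(392, 3), Mul(Rational(-56, 9), q)) (Function('s')(q, C) = Mul(Rational(1, 9), Mul(Add(q, -21), Add(-96, 40))) = Mul(Rational(1, 9), Mul(Add(-21, q), -56)) = Mul(Rational(1, 9), Add(1176, Mul(-56, q))) = Add(Rational(392, 3), Mul(Rational(-56, 9), q)))
Add(Function('T')(118, 105), Function('s')(-107, 185)) = Add(25, Add(Rational(392, 3), Mul(Rational(-56, 9), -107))) = Add(25, Add(Rational(392, 3), Rational(5992, 9))) = Add(25, Rational(7168, 9)) = Rational(7393, 9)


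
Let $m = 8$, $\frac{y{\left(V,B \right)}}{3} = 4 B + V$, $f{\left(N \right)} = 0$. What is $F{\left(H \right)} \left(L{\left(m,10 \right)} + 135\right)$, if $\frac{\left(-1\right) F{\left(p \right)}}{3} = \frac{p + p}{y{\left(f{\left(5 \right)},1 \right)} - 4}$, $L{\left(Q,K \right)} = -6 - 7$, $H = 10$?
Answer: $-915$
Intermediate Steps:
$y{\left(V,B \right)} = 3 V + 12 B$ ($y{\left(V,B \right)} = 3 \left(4 B + V\right) = 3 \left(V + 4 B\right) = 3 V + 12 B$)
$L{\left(Q,K \right)} = -13$ ($L{\left(Q,K \right)} = -6 - 7 = -13$)
$F{\left(p \right)} = - \frac{3 p}{4}$ ($F{\left(p \right)} = - 3 \frac{p + p}{\left(3 \cdot 0 + 12 \cdot 1\right) - 4} = - 3 \frac{2 p}{\left(0 + 12\right) - 4} = - 3 \frac{2 p}{12 - 4} = - 3 \frac{2 p}{8} = - 3 \cdot 2 p \frac{1}{8} = - 3 \frac{p}{4} = - \frac{3 p}{4}$)
$F{\left(H \right)} \left(L{\left(m,10 \right)} + 135\right) = \left(- \frac{3}{4}\right) 10 \left(-13 + 135\right) = \left(- \frac{15}{2}\right) 122 = -915$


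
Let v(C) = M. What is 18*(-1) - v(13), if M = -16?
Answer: -2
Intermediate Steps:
v(C) = -16
18*(-1) - v(13) = 18*(-1) - 1*(-16) = -18 + 16 = -2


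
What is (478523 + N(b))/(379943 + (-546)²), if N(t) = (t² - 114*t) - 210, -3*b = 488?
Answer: 4709857/6102531 ≈ 0.77179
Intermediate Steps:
b = -488/3 (b = -⅓*488 = -488/3 ≈ -162.67)
N(t) = -210 + t² - 114*t
(478523 + N(b))/(379943 + (-546)²) = (478523 + (-210 + (-488/3)² - 114*(-488/3)))/(379943 + (-546)²) = (478523 + (-210 + 238144/9 + 18544))/(379943 + 298116) = (478523 + 403150/9)/678059 = (4709857/9)*(1/678059) = 4709857/6102531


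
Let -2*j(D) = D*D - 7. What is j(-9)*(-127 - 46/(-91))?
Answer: 425907/91 ≈ 4680.3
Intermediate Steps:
j(D) = 7/2 - D**2/2 (j(D) = -(D*D - 7)/2 = -(D**2 - 7)/2 = -(-7 + D**2)/2 = 7/2 - D**2/2)
j(-9)*(-127 - 46/(-91)) = (7/2 - 1/2*(-9)**2)*(-127 - 46/(-91)) = (7/2 - 1/2*81)*(-127 - 46*(-1/91)) = (7/2 - 81/2)*(-127 + 46/91) = -37*(-11511/91) = 425907/91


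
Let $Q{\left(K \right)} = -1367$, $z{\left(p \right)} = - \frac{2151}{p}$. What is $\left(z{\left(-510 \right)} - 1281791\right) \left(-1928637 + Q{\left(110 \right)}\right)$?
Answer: $\frac{210277557452506}{85} \approx 2.4739 \cdot 10^{12}$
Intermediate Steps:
$\left(z{\left(-510 \right)} - 1281791\right) \left(-1928637 + Q{\left(110 \right)}\right) = \left(- \frac{2151}{-510} - 1281791\right) \left(-1928637 - 1367\right) = \left(\left(-2151\right) \left(- \frac{1}{510}\right) - 1281791\right) \left(-1930004\right) = \left(\frac{717}{170} - 1281791\right) \left(-1930004\right) = \left(- \frac{217903753}{170}\right) \left(-1930004\right) = \frac{210277557452506}{85}$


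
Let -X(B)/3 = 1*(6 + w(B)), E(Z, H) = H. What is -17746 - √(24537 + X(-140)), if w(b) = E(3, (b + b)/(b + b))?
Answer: -17746 - 6*√681 ≈ -17903.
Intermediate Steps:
w(b) = 1 (w(b) = (b + b)/(b + b) = (2*b)/((2*b)) = (2*b)*(1/(2*b)) = 1)
X(B) = -21 (X(B) = -3*(6 + 1) = -3*7 = -21)
-17746 - √(24537 + X(-140)) = -17746 - √(24537 - 21) = -17746 - √24516 = -17746 - 6*√681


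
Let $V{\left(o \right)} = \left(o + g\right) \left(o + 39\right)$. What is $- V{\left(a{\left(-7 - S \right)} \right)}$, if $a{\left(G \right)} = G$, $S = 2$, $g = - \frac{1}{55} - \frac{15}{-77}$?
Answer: $\frac{20382}{77} \approx 264.7$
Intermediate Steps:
$g = \frac{68}{385}$ ($g = \left(-1\right) \frac{1}{55} - - \frac{15}{77} = - \frac{1}{55} + \frac{15}{77} = \frac{68}{385} \approx 0.17662$)
$V{\left(o \right)} = \left(39 + o\right) \left(\frac{68}{385} + o\right)$ ($V{\left(o \right)} = \left(o + \frac{68}{385}\right) \left(o + 39\right) = \left(\frac{68}{385} + o\right) \left(39 + o\right) = \left(39 + o\right) \left(\frac{68}{385} + o\right)$)
$- V{\left(a{\left(-7 - S \right)} \right)} = - (\frac{2652}{385} + \left(-7 - 2\right)^{2} + \frac{15083 \left(-7 - 2\right)}{385}) = - (\frac{2652}{385} + \left(-9\right)^{2} + \frac{15083}{385} \left(-9\right)) = - (\frac{2652}{385} + 81 - \frac{135747}{385}) = \left(-1\right) \left(- \frac{20382}{77}\right) = \frac{20382}{77}$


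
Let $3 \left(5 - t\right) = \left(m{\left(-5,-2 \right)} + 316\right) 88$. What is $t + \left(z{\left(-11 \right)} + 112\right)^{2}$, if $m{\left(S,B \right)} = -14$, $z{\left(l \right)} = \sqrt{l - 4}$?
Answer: $\frac{11026}{3} + 224 i \sqrt{15} \approx 3675.3 + 867.55 i$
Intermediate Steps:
$z{\left(l \right)} = \sqrt{-4 + l}$
$t = - \frac{26561}{3}$ ($t = 5 - \frac{\left(-14 + 316\right) 88}{3} = 5 - \frac{302 \cdot 88}{3} = 5 - \frac{26576}{3} = - \frac{26561}{3} \approx -8853.7$)
$t + \left(z{\left(-11 \right)} + 112\right)^{2} = - \frac{26561}{3} + \left(\sqrt{-4 - 11} + 112\right)^{2} = - \frac{26561}{3} + \left(\sqrt{-15} + 112\right)^{2} = - \frac{26561}{3} + \left(i \sqrt{15} + 112\right)^{2} = - \frac{26561}{3} + \left(112 + i \sqrt{15}\right)^{2}$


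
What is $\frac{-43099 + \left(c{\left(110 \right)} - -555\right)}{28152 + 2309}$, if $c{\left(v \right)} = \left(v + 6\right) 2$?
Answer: $- \frac{42312}{30461} \approx -1.3891$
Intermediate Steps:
$c{\left(v \right)} = 12 + 2 v$ ($c{\left(v \right)} = \left(6 + v\right) 2 = 12 + 2 v$)
$\frac{-43099 + \left(c{\left(110 \right)} - -555\right)}{28152 + 2309} = \frac{-43099 + \left(\left(12 + 2 \cdot 110\right) - -555\right)}{28152 + 2309} = \frac{-43099 + \left(\left(12 + 220\right) + 555\right)}{30461} = \left(-43099 + \left(232 + 555\right)\right) \frac{1}{30461} = \left(-43099 + 787\right) \frac{1}{30461} = \left(-42312\right) \frac{1}{30461} = - \frac{42312}{30461}$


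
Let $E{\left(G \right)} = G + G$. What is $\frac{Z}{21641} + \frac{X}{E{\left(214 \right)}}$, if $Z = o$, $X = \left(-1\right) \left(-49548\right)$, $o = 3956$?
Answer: $\frac{268490359}{2315587} \approx 115.95$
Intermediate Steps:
$X = 49548$
$Z = 3956$
$E{\left(G \right)} = 2 G$
$\frac{Z}{21641} + \frac{X}{E{\left(214 \right)}} = \frac{3956}{21641} + \frac{49548}{2 \cdot 214} = 3956 \cdot \frac{1}{21641} + \frac{49548}{428} = \frac{3956}{21641} + 49548 \cdot \frac{1}{428} = \frac{3956}{21641} + \frac{12387}{107} = \frac{268490359}{2315587}$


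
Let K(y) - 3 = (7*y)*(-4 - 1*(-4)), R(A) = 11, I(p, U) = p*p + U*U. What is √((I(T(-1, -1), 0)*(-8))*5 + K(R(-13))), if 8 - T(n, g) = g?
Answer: I*√3237 ≈ 56.895*I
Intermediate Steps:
T(n, g) = 8 - g
I(p, U) = U² + p² (I(p, U) = p² + U² = U² + p²)
K(y) = 3 (K(y) = 3 + (7*y)*(-4 - 1*(-4)) = 3 + (7*y)*(-4 + 4) = 3 + (7*y)*0 = 3 + 0 = 3)
√((I(T(-1, -1), 0)*(-8))*5 + K(R(-13))) = √(((0² + (8 - 1*(-1))²)*(-8))*5 + 3) = √(((0 + (8 + 1)²)*(-8))*5 + 3) = √(((0 + 9²)*(-8))*5 + 3) = √(((0 + 81)*(-8))*5 + 3) = √((81*(-8))*5 + 3) = √(-648*5 + 3) = √(-3240 + 3) = √(-3237) = I*√3237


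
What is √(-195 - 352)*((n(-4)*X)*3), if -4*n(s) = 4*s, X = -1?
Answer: -12*I*√547 ≈ -280.66*I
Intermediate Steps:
n(s) = -s
√(-195 - 352)*((n(-4)*X)*3) = √(-195 - 352)*((-1*(-4)*(-1))*3) = √(-547)*((4*(-1))*3) = (I*√547)*(-4*3) = (I*√547)*(-12) = -12*I*√547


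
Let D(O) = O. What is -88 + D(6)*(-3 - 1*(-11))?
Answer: -40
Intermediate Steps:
-88 + D(6)*(-3 - 1*(-11)) = -88 + 6*(-3 - 1*(-11)) = -88 + 6*(-3 + 11) = -88 + 6*8 = -88 + 48 = -40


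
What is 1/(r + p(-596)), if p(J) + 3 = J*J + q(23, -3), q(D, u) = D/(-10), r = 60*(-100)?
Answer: 10/3492107 ≈ 2.8636e-6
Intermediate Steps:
r = -6000
q(D, u) = -D/10 (q(D, u) = D*(-⅒) = -D/10)
p(J) = -53/10 + J² (p(J) = -3 + (J*J - ⅒*23) = -3 + (J² - 23/10) = -3 + (-23/10 + J²) = -53/10 + J²)
1/(r + p(-596)) = 1/(-6000 + (-53/10 + (-596)²)) = 1/(-6000 + (-53/10 + 355216)) = 1/(-6000 + 3552107/10) = 1/(3492107/10) = 10/3492107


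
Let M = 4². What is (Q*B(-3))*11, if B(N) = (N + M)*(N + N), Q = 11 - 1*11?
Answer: 0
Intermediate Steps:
M = 16
Q = 0 (Q = 11 - 11 = 0)
B(N) = 2*N*(16 + N) (B(N) = (N + 16)*(N + N) = (16 + N)*(2*N) = 2*N*(16 + N))
(Q*B(-3))*11 = (0*(2*(-3)*(16 - 3)))*11 = (0*(2*(-3)*13))*11 = (0*(-78))*11 = 0*11 = 0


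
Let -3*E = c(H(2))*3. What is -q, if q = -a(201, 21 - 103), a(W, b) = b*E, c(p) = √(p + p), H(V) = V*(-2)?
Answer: 164*I*√2 ≈ 231.93*I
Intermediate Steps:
H(V) = -2*V
c(p) = √2*√p (c(p) = √(2*p) = √2*√p)
E = -2*I*√2 (E = -√2*√(-2*2)*3/3 = -√2*√(-4)*3/3 = -√2*(2*I)*3/3 = -2*I*√2*3/3 = -2*I*√2 ≈ -2.8284*I)
a(W, b) = -2*I*b*√2 (a(W, b) = b*(-2*I*√2) = -2*I*b*√2)
q = -164*I*√2 (q = -(-2)*I*(21 - 103)*√2 = -(-2)*I*(-82)*√2 = -164*I*√2 ≈ -231.93*I)
-q = -(-164)*I*√2 = 164*I*√2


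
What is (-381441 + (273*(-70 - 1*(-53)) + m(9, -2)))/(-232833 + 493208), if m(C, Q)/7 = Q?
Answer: -386096/260375 ≈ -1.4828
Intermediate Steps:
m(C, Q) = 7*Q
(-381441 + (273*(-70 - 1*(-53)) + m(9, -2)))/(-232833 + 493208) = (-381441 + (273*(-70 - 1*(-53)) + 7*(-2)))/(-232833 + 493208) = (-381441 + (273*(-70 + 53) - 14))/260375 = (-381441 + (273*(-17) - 14))*(1/260375) = (-381441 + (-4641 - 14))*(1/260375) = (-381441 - 4655)*(1/260375) = -386096*1/260375 = -386096/260375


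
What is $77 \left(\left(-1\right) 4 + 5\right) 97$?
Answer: $7469$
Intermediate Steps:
$77 \left(\left(-1\right) 4 + 5\right) 97 = 77 \left(-4 + 5\right) 97 = 77 \cdot 1 \cdot 97 = 77 \cdot 97 = 7469$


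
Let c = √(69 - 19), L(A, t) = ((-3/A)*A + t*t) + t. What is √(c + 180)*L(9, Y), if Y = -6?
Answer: 27*√(180 + 5*√2) ≈ 369.29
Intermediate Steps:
L(A, t) = -3 + t + t² (L(A, t) = (-3 + t²) + t = -3 + t + t²)
c = 5*√2 (c = √50 = 5*√2 ≈ 7.0711)
√(c + 180)*L(9, Y) = √(5*√2 + 180)*(-3 - 6 + (-6)²) = √(180 + 5*√2)*(-3 - 6 + 36) = √(180 + 5*√2)*27 = 27*√(180 + 5*√2)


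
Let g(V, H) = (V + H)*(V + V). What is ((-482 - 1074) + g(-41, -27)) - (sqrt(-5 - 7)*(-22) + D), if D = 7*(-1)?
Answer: 4027 + 44*I*sqrt(3) ≈ 4027.0 + 76.21*I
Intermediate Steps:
D = -7
g(V, H) = 2*V*(H + V) (g(V, H) = (H + V)*(2*V) = 2*V*(H + V))
((-482 - 1074) + g(-41, -27)) - (sqrt(-5 - 7)*(-22) + D) = ((-482 - 1074) + 2*(-41)*(-27 - 41)) - (sqrt(-5 - 7)*(-22) - 7) = (-1556 + 2*(-41)*(-68)) - (sqrt(-12)*(-22) - 7) = (-1556 + 5576) - ((2*I*sqrt(3))*(-22) - 7) = 4020 - (-44*I*sqrt(3) - 7) = 4020 - (-7 - 44*I*sqrt(3)) = 4020 + (7 + 44*I*sqrt(3)) = 4027 + 44*I*sqrt(3)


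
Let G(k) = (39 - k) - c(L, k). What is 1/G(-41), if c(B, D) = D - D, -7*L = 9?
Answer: 1/80 ≈ 0.012500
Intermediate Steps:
L = -9/7 (L = -1/7*9 = -9/7 ≈ -1.2857)
c(B, D) = 0
G(k) = 39 - k (G(k) = (39 - k) - 1*0 = (39 - k) + 0 = 39 - k)
1/G(-41) = 1/(39 - 1*(-41)) = 1/(39 + 41) = 1/80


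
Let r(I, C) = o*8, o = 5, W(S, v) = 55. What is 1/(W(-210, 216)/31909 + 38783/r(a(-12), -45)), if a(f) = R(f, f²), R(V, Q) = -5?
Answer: 1276360/1237528947 ≈ 0.0010314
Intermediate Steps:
a(f) = -5
r(I, C) = 40 (r(I, C) = 5*8 = 40)
1/(W(-210, 216)/31909 + 38783/r(a(-12), -45)) = 1/(55/31909 + 38783/40) = 1/(1237528947/1276360) = 1276360/1237528947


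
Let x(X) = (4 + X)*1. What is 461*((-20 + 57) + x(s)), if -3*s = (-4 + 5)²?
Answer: 56242/3 ≈ 18747.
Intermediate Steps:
s = -⅓ (s = -(-4 + 5)²/3 = -⅓*1² = -⅓*1 = -⅓ ≈ -0.33333)
x(X) = 4 + X
461*((-20 + 57) + x(s)) = 461*((-20 + 57) + (4 - ⅓)) = 461*(37 + 11/3) = 461*(122/3) = 56242/3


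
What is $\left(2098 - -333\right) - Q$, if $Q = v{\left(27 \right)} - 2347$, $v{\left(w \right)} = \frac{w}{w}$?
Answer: $4777$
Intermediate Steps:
$v{\left(w \right)} = 1$
$Q = -2346$ ($Q = 1 - 2347 = -2346$)
$\left(2098 - -333\right) - Q = \left(2098 - -333\right) - -2346 = \left(2098 + 333\right) + 2346 = 2431 + 2346 = 4777$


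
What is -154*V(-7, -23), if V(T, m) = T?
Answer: 1078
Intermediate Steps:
-154*V(-7, -23) = -154*(-7) = 1078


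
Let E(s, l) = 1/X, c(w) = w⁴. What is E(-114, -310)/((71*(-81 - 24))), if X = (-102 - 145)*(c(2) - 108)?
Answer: -1/169407420 ≈ -5.9029e-9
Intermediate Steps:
X = 22724 (X = (-102 - 145)*(2⁴ - 108) = -247*(16 - 108) = -247*(-92) = 22724)
E(s, l) = 1/22724
E(-114, -310)/((71*(-81 - 24))) = 1/(22724*((71*(-81 - 24)))) = 1/(22724*((71*(-105)))) = (1/22724)/(-7455) = (1/22724)*(-1/7455) = -1/169407420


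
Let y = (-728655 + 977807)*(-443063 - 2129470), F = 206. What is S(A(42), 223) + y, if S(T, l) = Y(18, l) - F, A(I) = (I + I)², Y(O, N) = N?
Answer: -640951741999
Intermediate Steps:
A(I) = 4*I² (A(I) = (2*I)² = 4*I²)
S(T, l) = -206 + l (S(T, l) = l - 1*206 = l - 206 = -206 + l)
y = -640951742016 (y = 249152*(-2572533) = -640951742016)
S(A(42), 223) + y = (-206 + 223) - 640951742016 = 17 - 640951742016 = -640951741999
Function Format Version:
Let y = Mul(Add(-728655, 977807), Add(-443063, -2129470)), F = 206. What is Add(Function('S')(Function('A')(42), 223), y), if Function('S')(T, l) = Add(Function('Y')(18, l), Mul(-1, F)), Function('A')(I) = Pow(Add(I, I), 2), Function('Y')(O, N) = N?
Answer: -640951741999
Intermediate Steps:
Function('A')(I) = Mul(4, Pow(I, 2)) (Function('A')(I) = Pow(Mul(2, I), 2) = Mul(4, Pow(I, 2)))
Function('S')(T, l) = Add(-206, l) (Function('S')(T, l) = Add(l, Mul(-1, 206)) = Add(l, -206) = Add(-206, l))
y = -640951742016 (y = Mul(249152, -2572533) = -640951742016)
Add(Function('S')(Function('A')(42), 223), y) = Add(Add(-206, 223), -640951742016) = Add(17, -640951742016) = -640951741999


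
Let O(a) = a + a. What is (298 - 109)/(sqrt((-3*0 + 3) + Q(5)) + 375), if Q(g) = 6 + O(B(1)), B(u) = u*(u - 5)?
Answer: 189/376 ≈ 0.50266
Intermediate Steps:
B(u) = u*(-5 + u)
O(a) = 2*a
Q(g) = -2 (Q(g) = 6 + 2*(1*(-5 + 1)) = 6 + 2*(1*(-4)) = 6 + 2*(-4) = 6 - 8 = -2)
(298 - 109)/(sqrt((-3*0 + 3) + Q(5)) + 375) = (298 - 109)/(sqrt((-3*0 + 3) - 2) + 375) = 189/(sqrt((0 + 3) - 2) + 375) = 189/(sqrt(3 - 2) + 375) = 189/(sqrt(1) + 375) = 189/(1 + 375) = 189/376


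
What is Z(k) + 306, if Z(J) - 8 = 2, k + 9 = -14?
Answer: 316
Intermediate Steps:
k = -23 (k = -9 - 14 = -23)
Z(J) = 10 (Z(J) = 8 + 2 = 10)
Z(k) + 306 = 10 + 306 = 316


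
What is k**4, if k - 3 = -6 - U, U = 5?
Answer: 4096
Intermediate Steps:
k = -8 (k = 3 + (-6 - 1*5) = 3 + (-6 - 5) = 3 - 11 = -8)
k**4 = (-8)**4 = 4096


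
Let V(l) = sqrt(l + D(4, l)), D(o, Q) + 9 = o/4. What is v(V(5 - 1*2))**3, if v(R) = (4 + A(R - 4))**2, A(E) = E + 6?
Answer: (6 + I*sqrt(5))**6 ≈ -37169.0 + 58039.0*I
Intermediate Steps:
D(o, Q) = -9 + o/4
A(E) = 6 + E
V(l) = sqrt(-8 + l) (V(l) = sqrt(l + (-9 + (1/4)*4)) = sqrt(l + (-9 + 1)) = sqrt(l - 8) = sqrt(-8 + l))
v(R) = (6 + R)**2 (v(R) = (4 + (6 + (R - 4)))**2 = (4 + (6 + (-4 + R)))**2 = (4 + (2 + R))**2 = (6 + R)**2)
v(V(5 - 1*2))**3 = ((6 + sqrt(-8 + (5 - 1*2)))**2)**3 = ((6 + sqrt(-8 + (5 - 2)))**2)**3 = ((6 + sqrt(-8 + 3))**2)**3 = ((6 + sqrt(-5))**2)**3 = ((6 + I*sqrt(5))**2)**3 = (6 + I*sqrt(5))**6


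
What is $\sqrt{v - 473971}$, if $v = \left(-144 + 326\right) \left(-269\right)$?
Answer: $i \sqrt{522929} \approx 723.14 i$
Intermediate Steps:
$v = -48958$ ($v = 182 \left(-269\right) = -48958$)
$\sqrt{v - 473971} = \sqrt{-48958 - 473971} = \sqrt{-522929} = i \sqrt{522929}$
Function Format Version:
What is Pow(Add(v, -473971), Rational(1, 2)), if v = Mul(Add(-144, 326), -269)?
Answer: Mul(I, Pow(522929, Rational(1, 2))) ≈ Mul(723.14, I)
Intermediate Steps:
v = -48958 (v = Mul(182, -269) = -48958)
Pow(Add(v, -473971), Rational(1, 2)) = Pow(Add(-48958, -473971), Rational(1, 2)) = Pow(-522929, Rational(1, 2)) = Mul(I, Pow(522929, Rational(1, 2)))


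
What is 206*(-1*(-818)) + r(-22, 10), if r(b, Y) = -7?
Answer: 168501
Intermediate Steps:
206*(-1*(-818)) + r(-22, 10) = 206*(-1*(-818)) - 7 = 206*818 - 7 = 168508 - 7 = 168501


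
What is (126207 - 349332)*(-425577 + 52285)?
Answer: 83290777500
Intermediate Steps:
(126207 - 349332)*(-425577 + 52285) = -223125*(-373292) = 83290777500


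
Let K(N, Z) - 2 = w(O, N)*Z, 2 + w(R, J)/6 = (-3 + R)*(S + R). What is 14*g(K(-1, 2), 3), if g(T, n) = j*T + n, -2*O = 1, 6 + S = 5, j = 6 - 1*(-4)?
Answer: 5782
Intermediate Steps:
j = 10 (j = 6 + 4 = 10)
S = -1 (S = -6 + 5 = -1)
O = -½ (O = -½*1 = -½ ≈ -0.50000)
w(R, J) = -12 + 6*(-1 + R)*(-3 + R) (w(R, J) = -12 + 6*((-3 + R)*(-1 + R)) = -12 + 6*((-1 + R)*(-3 + R)) = -12 + 6*(-1 + R)*(-3 + R))
K(N, Z) = 2 + 39*Z/2 (K(N, Z) = 2 + (6 - 24*(-½) + 6*(-½)²)*Z = 2 + (6 + 12 + 6*(¼))*Z = 2 + (6 + 12 + 3/2)*Z = 2 + 39*Z/2)
g(T, n) = n + 10*T (g(T, n) = 10*T + n = n + 10*T)
14*g(K(-1, 2), 3) = 14*(3 + 10*(2 + (39/2)*2)) = 14*(3 + 10*(2 + 39)) = 14*(3 + 10*41) = 14*(3 + 410) = 14*413 = 5782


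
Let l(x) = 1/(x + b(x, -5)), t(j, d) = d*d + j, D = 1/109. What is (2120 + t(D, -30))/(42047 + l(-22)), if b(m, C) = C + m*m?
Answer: 50145239/698162440 ≈ 0.071825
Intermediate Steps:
b(m, C) = C + m²
D = 1/109 ≈ 0.0091743
t(j, d) = j + d² (t(j, d) = d² + j = j + d²)
l(x) = 1/(-5 + x + x²) (l(x) = 1/(x + (-5 + x²)) = 1/(-5 + x + x²))
(2120 + t(D, -30))/(42047 + l(-22)) = (2120 + (1/109 + (-30)²))/(42047 + 1/(-5 - 22 + (-22)²)) = (2120 + (1/109 + 900))/(42047 + 1/(-5 - 22 + 484)) = (2120 + 98101/109)/(42047 + 1/457) = 329181/(109*(42047 + 1/457)) = 329181/(109*(19215480/457)) = (329181/109)*(457/19215480) = 50145239/698162440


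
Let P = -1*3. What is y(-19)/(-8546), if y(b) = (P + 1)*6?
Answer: 6/4273 ≈ 0.0014042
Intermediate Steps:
P = -3
y(b) = -12 (y(b) = (-3 + 1)*6 = -2*6 = -12)
y(-19)/(-8546) = -12/(-8546) = -12*(-1/8546) = 6/4273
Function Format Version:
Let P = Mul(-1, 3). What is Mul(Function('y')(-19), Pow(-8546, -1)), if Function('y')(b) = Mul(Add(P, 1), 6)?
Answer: Rational(6, 4273) ≈ 0.0014042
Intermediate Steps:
P = -3
Function('y')(b) = -12 (Function('y')(b) = Mul(Add(-3, 1), 6) = Mul(-2, 6) = -12)
Mul(Function('y')(-19), Pow(-8546, -1)) = Mul(-12, Pow(-8546, -1)) = Mul(-12, Rational(-1, 8546)) = Rational(6, 4273)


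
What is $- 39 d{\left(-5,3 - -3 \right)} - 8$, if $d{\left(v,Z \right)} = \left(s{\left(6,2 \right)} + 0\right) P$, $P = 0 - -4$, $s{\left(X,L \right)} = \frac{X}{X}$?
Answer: $-164$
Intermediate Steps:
$s{\left(X,L \right)} = 1$
$P = 4$ ($P = 0 + 4 = 4$)
$d{\left(v,Z \right)} = 4$ ($d{\left(v,Z \right)} = \left(1 + 0\right) 4 = 1 \cdot 4 = 4$)
$- 39 d{\left(-5,3 - -3 \right)} - 8 = \left(-39\right) 4 - 8 = -156 - 8 = -164$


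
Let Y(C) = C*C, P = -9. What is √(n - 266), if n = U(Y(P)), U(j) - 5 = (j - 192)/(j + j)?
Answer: I*√84786/18 ≈ 16.177*I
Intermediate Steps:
Y(C) = C²
U(j) = 5 + (-192 + j)/(2*j) (U(j) = 5 + (j - 192)/(j + j) = 5 + (-192 + j)/((2*j)) = 5 + (-192 + j)*(1/(2*j)) = 5 + (-192 + j)/(2*j))
n = 233/54 (n = 11/2 - 96/((-9)²) = 11/2 - 96/81 = 11/2 - 96*1/81 = 11/2 - 32/27 = 233/54 ≈ 4.3148)
√(n - 266) = √(233/54 - 266) = √(-14131/54) = I*√84786/18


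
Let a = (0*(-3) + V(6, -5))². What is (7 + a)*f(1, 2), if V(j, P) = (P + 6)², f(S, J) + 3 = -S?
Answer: -32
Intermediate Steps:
f(S, J) = -3 - S
V(j, P) = (6 + P)²
a = 1 (a = (0*(-3) + (6 - 5)²)² = (0 + 1²)² = (0 + 1)² = 1² = 1)
(7 + a)*f(1, 2) = (7 + 1)*(-3 - 1*1) = 8*(-3 - 1) = 8*(-4) = -32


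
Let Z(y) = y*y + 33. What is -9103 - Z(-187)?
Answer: -44105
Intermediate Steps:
Z(y) = 33 + y² (Z(y) = y² + 33 = 33 + y²)
-9103 - Z(-187) = -9103 - (33 + (-187)²) = -9103 - (33 + 34969) = -9103 - 1*35002 = -9103 - 35002 = -44105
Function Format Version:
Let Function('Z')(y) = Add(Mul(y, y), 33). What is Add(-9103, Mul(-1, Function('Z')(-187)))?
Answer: -44105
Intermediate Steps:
Function('Z')(y) = Add(33, Pow(y, 2)) (Function('Z')(y) = Add(Pow(y, 2), 33) = Add(33, Pow(y, 2)))
Add(-9103, Mul(-1, Function('Z')(-187))) = Add(-9103, Mul(-1, Add(33, Pow(-187, 2)))) = Add(-9103, Mul(-1, Add(33, 34969))) = Add(-9103, Mul(-1, 35002)) = Add(-9103, -35002) = -44105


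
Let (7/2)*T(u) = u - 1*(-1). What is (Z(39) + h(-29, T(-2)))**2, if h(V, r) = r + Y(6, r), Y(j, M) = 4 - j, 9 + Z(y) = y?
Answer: 37636/49 ≈ 768.08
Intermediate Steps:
Z(y) = -9 + y
T(u) = 2/7 + 2*u/7 (T(u) = 2*(u - 1*(-1))/7 = 2*(u + 1)/7 = 2*(1 + u)/7 = 2/7 + 2*u/7)
h(V, r) = -2 + r (h(V, r) = r + (4 - 1*6) = r + (4 - 6) = r - 2 = -2 + r)
(Z(39) + h(-29, T(-2)))**2 = ((-9 + 39) + (-2 + (2/7 + (2/7)*(-2))))**2 = (30 + (-2 + (2/7 - 4/7)))**2 = (30 + (-2 - 2/7))**2 = (30 - 16/7)**2 = (194/7)**2 = 37636/49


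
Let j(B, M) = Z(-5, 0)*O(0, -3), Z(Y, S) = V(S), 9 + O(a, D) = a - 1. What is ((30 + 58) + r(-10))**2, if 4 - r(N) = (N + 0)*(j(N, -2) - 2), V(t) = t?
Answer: 5184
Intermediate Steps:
O(a, D) = -10 + a (O(a, D) = -9 + (a - 1) = -9 + (-1 + a) = -10 + a)
Z(Y, S) = S
j(B, M) = 0 (j(B, M) = 0*(-10 + 0) = 0*(-10) = 0)
r(N) = 4 + 2*N (r(N) = 4 - (N + 0)*(0 - 2) = 4 - N*(-2) = 4 - (-2)*N = 4 + 2*N)
((30 + 58) + r(-10))**2 = ((30 + 58) + (4 + 2*(-10)))**2 = (88 + (4 - 20))**2 = (88 - 16)**2 = 72**2 = 5184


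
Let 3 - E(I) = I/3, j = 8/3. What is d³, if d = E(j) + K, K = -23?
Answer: -6644672/729 ≈ -9114.8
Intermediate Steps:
j = 8/3 (j = 8*(⅓) = 8/3 ≈ 2.6667)
E(I) = 3 - I/3
d = -188/9 (d = (3 - ⅓*8/3) - 23 = (3 - 8/9) - 23 = 19/9 - 23 = -188/9 ≈ -20.889)
d³ = (-188/9)³ = -6644672/729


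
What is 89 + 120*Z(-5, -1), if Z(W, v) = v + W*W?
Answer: 2969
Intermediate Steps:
Z(W, v) = v + W²
89 + 120*Z(-5, -1) = 89 + 120*(-1 + (-5)²) = 89 + 120*(-1 + 25) = 89 + 120*24 = 89 + 2880 = 2969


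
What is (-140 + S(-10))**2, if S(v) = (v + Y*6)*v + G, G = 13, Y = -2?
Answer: 8649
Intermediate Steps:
S(v) = 13 + v*(-12 + v) (S(v) = (v - 2*6)*v + 13 = (v - 12)*v + 13 = (-12 + v)*v + 13 = v*(-12 + v) + 13 = 13 + v*(-12 + v))
(-140 + S(-10))**2 = (-140 + (13 + (-10)**2 - 12*(-10)))**2 = (-140 + (13 + 100 + 120))**2 = (-140 + 233)**2 = 93**2 = 8649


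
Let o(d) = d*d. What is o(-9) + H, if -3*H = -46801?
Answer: 47044/3 ≈ 15681.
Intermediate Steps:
H = 46801/3 (H = -1/3*(-46801) = 46801/3 ≈ 15600.)
o(d) = d**2
o(-9) + H = (-9)**2 + 46801/3 = 81 + 46801/3 = 47044/3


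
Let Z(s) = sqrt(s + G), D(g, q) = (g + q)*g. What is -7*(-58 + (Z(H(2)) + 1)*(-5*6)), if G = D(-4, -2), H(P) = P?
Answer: 616 + 210*sqrt(26) ≈ 1686.8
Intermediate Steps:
D(g, q) = g*(g + q)
G = 24 (G = -4*(-4 - 2) = -4*(-6) = 24)
Z(s) = sqrt(24 + s) (Z(s) = sqrt(s + 24) = sqrt(24 + s))
-7*(-58 + (Z(H(2)) + 1)*(-5*6)) = -7*(-58 + (sqrt(24 + 2) + 1)*(-5*6)) = -7*(-58 + (sqrt(26) + 1)*(-30)) = -7*(-58 + (1 + sqrt(26))*(-30)) = -7*(-58 + (-30 - 30*sqrt(26))) = -7*(-88 - 30*sqrt(26)) = 616 + 210*sqrt(26)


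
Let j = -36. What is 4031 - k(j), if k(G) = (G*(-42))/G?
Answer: 4073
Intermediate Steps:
k(G) = -42 (k(G) = (-42*G)/G = -42)
4031 - k(j) = 4031 - 1*(-42) = 4031 + 42 = 4073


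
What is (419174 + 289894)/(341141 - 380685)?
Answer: -177267/9886 ≈ -17.931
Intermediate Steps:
(419174 + 289894)/(341141 - 380685) = 709068/(-39544) = 709068*(-1/39544) = -177267/9886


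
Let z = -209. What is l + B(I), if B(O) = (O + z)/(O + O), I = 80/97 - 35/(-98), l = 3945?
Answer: 12381233/3210 ≈ 3857.1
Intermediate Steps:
I = 1605/1358 (I = 80*(1/97) - 35*(-1/98) = 80/97 + 5/14 = 1605/1358 ≈ 1.1819)
B(O) = (-209 + O)/(2*O) (B(O) = (O - 209)/(O + O) = (-209 + O)/((2*O)) = (-209 + O)*(1/(2*O)) = (-209 + O)/(2*O))
l + B(I) = 3945 + (-209 + 1605/1358)/(2*(1605/1358)) = 3945 + (½)*(1358/1605)*(-282217/1358) = 3945 - 282217/3210 = 12381233/3210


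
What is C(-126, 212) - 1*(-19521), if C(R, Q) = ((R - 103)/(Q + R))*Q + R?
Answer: 809711/43 ≈ 18831.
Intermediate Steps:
C(R, Q) = R + Q*(-103 + R)/(Q + R) (C(R, Q) = ((-103 + R)/(Q + R))*Q + R = Q*(-103 + R)/(Q + R) + R = R + Q*(-103 + R)/(Q + R))
C(-126, 212) - 1*(-19521) = ((-126)² - 103*212 + 2*212*(-126))/(212 - 126) - 1*(-19521) = (15876 - 21836 - 53424)/86 + 19521 = (1/86)*(-59384) + 19521 = -29692/43 + 19521 = 809711/43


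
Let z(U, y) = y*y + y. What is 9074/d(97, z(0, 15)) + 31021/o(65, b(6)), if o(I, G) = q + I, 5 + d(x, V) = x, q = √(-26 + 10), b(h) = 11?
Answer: 111994207/195086 - 124084*I/4241 ≈ 574.08 - 29.258*I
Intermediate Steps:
z(U, y) = y + y² (z(U, y) = y² + y = y + y²)
q = 4*I (q = √(-16) = 4*I ≈ 4.0*I)
d(x, V) = -5 + x
o(I, G) = I + 4*I (o(I, G) = 4*I + I = I + 4*I)
9074/d(97, z(0, 15)) + 31021/o(65, b(6)) = 9074/(-5 + 97) + 31021/(65 + 4*I) = 9074/92 + 31021*((65 - 4*I)/4241) = 9074*(1/92) + 31021*(65 - 4*I)/4241 = 4537/46 + 31021*(65 - 4*I)/4241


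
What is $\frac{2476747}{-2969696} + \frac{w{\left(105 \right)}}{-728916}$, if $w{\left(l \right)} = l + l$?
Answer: $- \frac{8852765453}{10611073184} \approx -0.8343$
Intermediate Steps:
$w{\left(l \right)} = 2 l$
$\frac{2476747}{-2969696} + \frac{w{\left(105 \right)}}{-728916} = \frac{2476747}{-2969696} + \frac{2 \cdot 105}{-728916} = 2476747 \left(- \frac{1}{2969696}\right) + 210 \left(- \frac{1}{728916}\right) = - \frac{145691}{174688} - \frac{35}{121486} = - \frac{8852765453}{10611073184}$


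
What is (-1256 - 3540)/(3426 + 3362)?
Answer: -1199/1697 ≈ -0.70654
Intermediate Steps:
(-1256 - 3540)/(3426 + 3362) = -4796/6788 = -4796*1/6788 = -1199/1697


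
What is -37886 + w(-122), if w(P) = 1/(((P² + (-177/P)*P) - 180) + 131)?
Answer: -555332987/14658 ≈ -37886.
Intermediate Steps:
w(P) = 1/(-226 + P²) (w(P) = 1/(((P² - 177) - 180) + 131) = 1/(((-177 + P²) - 180) + 131) = 1/((-357 + P²) + 131) = 1/(-226 + P²))
-37886 + w(-122) = -37886 + 1/(-226 + (-122)²) = -37886 + 1/(-226 + 14884) = -37886 + 1/14658 = -555332987/14658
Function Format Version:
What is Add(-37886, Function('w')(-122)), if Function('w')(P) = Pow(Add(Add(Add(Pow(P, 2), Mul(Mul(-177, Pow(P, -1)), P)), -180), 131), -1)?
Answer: Rational(-555332987, 14658) ≈ -37886.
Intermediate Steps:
Function('w')(P) = Pow(Add(-226, Pow(P, 2)), -1) (Function('w')(P) = Pow(Add(Add(Add(Pow(P, 2), -177), -180), 131), -1) = Pow(Add(Add(Add(-177, Pow(P, 2)), -180), 131), -1) = Pow(Add(Add(-357, Pow(P, 2)), 131), -1) = Pow(Add(-226, Pow(P, 2)), -1))
Add(-37886, Function('w')(-122)) = Add(-37886, Pow(Add(-226, Pow(-122, 2)), -1)) = Add(-37886, Pow(Add(-226, 14884), -1)) = Add(-37886, Pow(14658, -1)) = Add(-37886, Rational(1, 14658)) = Rational(-555332987, 14658)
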